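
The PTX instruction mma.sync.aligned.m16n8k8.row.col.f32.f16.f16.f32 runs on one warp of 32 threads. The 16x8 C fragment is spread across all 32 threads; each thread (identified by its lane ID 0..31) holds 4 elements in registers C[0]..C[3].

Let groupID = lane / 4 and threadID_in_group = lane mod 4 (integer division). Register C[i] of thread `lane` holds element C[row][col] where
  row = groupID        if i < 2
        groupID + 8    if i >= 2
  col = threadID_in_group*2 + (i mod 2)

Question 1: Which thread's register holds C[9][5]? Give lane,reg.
r=9→G=1,rhi=1  c=5→T=2,p=1
L=1*4+2=6  i=1*2+1=3

6,3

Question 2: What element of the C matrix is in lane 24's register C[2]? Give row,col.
lane 24->24/4=6, 24 mod 4=0
i=2  r:6+8->14  c:2·0+0->0

14,0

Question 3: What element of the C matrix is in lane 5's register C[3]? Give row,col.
9,3

lane 5=>5/4=1, 5 mod 4=1
i=3  r:1+8=>9  c:2·1+1=>3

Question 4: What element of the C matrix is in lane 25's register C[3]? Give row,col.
14,3

L=25->gid=25>>2=6, tid=25&3=1
[3]->row 6+8=14  col 1·2+1=3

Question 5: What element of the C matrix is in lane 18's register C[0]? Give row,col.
18: gr=4,th=2
[0] (4+0,2*2+0) = (4,4)

4,4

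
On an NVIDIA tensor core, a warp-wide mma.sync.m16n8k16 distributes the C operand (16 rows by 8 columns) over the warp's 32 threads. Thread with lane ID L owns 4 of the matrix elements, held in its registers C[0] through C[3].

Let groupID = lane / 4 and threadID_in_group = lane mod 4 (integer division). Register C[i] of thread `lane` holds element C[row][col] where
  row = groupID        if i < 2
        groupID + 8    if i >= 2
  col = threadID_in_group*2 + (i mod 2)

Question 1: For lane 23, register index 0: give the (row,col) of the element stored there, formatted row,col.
5,6

23: gr=5,th=3
[0] (5+0,3*2+0) = (5,6)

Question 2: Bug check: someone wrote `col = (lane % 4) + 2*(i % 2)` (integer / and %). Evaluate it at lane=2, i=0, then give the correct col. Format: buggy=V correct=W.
`(lane % 4) + 2*(i % 2)`[2,0]->2
L=2->gid=2>>2=0, tid=2&3=2
[0]->row 0+0=0  col 2·2+0=4
col: 2 vs 4

buggy=2 correct=4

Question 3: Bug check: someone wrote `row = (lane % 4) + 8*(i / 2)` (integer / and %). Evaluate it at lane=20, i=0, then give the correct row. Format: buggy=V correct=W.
`(lane % 4) + 8*(i / 2)`[20,0]=>0
L=20=>grp=20>>2=5, tig=20&3=0
[0]=>row 5+0=5  col 0·2+0=0
row: 0 vs 5

buggy=0 correct=5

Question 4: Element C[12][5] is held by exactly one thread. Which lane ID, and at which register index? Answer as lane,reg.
r: 12->gid=4,r8=1  c: 5->tid=2,i&1=1
L=4*4+2=18  i=1*2+1=3

18,3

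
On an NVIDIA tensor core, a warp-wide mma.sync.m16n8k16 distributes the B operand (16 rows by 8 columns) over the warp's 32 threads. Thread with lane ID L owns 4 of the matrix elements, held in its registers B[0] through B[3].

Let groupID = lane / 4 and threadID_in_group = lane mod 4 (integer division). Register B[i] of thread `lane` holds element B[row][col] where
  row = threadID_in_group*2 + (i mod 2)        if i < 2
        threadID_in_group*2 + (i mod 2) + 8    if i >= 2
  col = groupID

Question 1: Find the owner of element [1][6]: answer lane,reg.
24,1

c: 6->gid=6  r: 1->r8=0,tid=0,i&1=1
L=6*4+0=24  i=0*2+1=1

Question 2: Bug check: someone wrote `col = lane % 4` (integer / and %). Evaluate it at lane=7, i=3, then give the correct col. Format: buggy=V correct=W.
`lane % 4`[7,3]->3
L=7->g=7>>2=1, t=7&3=3
[3]->row 3·2+1+8=15  col g=1
col: 3 vs 1

buggy=3 correct=1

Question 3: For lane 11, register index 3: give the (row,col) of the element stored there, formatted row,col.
15,2

lane 11: G=2 (11/4), T=3 (11%4)
i=3: r=3*2+1+8=15, c=G=2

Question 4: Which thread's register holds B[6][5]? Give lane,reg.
c:5=>grp=5  r:6=>rB=0,tig=3,lo=0
L=5*4+3=23  i=0*2+0=0

23,0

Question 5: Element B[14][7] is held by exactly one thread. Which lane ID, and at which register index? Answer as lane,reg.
c:7=>grp=7  r:14=>rB=1,tig=3,lo=0
L=7*4+3=31  i=1*2+0=2

31,2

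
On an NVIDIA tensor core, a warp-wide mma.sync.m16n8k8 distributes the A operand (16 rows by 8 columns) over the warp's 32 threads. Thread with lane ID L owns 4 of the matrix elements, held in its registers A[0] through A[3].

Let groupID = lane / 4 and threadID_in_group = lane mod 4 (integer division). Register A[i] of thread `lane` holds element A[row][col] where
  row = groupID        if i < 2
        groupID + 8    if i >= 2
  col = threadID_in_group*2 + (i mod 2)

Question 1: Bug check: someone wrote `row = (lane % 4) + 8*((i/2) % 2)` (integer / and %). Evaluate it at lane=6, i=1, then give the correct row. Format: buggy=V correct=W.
`(lane % 4) + 8*((i/2) % 2)`[6,1]⇒2
6: gr=1,th=2
[1] (1+0,2*2+1) = (1,5)
row: 2 vs 1

buggy=2 correct=1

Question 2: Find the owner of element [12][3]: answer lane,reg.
r: 12->gid=4,r8=1  c: 3->tid=1,i&1=1
L=4*4+1=17  i=1*2+1=3

17,3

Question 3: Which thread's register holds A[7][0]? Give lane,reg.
28,0

r=7→G=7,rhi=0  c=0→T=0,p=0
L=7*4+0=28  i=0*2+0=0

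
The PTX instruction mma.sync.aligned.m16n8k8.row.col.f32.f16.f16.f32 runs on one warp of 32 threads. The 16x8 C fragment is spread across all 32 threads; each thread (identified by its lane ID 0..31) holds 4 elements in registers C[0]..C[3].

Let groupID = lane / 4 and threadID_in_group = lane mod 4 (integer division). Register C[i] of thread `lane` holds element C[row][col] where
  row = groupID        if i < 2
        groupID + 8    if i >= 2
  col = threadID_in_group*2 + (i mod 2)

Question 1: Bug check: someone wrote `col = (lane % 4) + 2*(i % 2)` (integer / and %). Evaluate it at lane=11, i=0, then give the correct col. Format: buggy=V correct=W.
`(lane % 4) + 2*(i % 2)`[11,0]→3
lane 11→11/4=2, 11 mod 4=3
i=0  r:2+0→2  c:2·3+0→6
col: 3 vs 6

buggy=3 correct=6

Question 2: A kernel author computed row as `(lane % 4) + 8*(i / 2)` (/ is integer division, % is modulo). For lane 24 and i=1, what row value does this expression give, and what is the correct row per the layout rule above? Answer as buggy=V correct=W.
buggy=0 correct=6

`(lane % 4) + 8*(i / 2)`[24,1]→0
L=24→G=24>>2=6, T=24&3=0
[1]→row 6+0=6  col 0·2+1=1
row: 0 vs 6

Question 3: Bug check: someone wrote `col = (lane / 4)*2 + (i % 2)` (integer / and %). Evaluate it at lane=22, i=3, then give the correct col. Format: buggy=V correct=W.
`(lane / 4)*2 + (i % 2)`[22,3]->11
L=22->g=22>>2=5, t=22&3=2
[3]->row 5+8=13  col 2·2+1=5
col: 11 vs 5

buggy=11 correct=5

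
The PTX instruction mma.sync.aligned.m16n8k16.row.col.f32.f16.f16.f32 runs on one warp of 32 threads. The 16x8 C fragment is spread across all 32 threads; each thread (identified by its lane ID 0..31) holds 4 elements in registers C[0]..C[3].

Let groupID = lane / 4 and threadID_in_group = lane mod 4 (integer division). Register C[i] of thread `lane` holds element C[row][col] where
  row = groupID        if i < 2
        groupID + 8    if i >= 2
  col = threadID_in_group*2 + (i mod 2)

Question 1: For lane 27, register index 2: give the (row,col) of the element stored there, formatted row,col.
14,6

27: G=6,T=3
[2] (6+8,3*2+0) = (14,6)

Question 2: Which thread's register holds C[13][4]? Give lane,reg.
r: 13->gid=5,r8=1  c: 4->tid=2,i&1=0
L=5*4+2=22  i=1*2+0=2

22,2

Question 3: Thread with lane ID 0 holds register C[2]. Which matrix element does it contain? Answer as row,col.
lane 0: grp=0 (0/4), tig=0 (0%4)
i=2: r=0+8=8, c=0*2+0=0

8,0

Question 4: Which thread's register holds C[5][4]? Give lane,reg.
22,0

r=5⇒gr=5,Rb=0  c=4⇒th=2,odd=0
L=5*4+2=22  i=0*2+0=0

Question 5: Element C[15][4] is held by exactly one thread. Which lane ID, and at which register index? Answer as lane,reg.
30,2

r=15⇒gr=7,Rb=1  c=4⇒th=2,odd=0
L=7*4+2=30  i=1*2+0=2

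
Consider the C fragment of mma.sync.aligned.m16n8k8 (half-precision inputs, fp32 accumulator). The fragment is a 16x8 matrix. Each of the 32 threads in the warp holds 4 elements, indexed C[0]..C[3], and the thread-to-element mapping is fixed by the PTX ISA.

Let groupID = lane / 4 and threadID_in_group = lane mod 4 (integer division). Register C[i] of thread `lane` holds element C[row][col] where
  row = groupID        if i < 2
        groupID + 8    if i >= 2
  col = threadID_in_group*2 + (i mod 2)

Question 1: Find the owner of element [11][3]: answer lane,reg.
r=11->g=3,rb=1  c=3->t=1,b0=1
L=3*4+1=13  i=1*2+1=3

13,3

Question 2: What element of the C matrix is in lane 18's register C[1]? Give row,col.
4,5

lane 18→18/4=4, 18 mod 4=2
i=1  r:4+0→4  c:2·2+1→5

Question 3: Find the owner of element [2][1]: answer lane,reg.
r=2->g=2,rb=0  c=1->t=0,b0=1
L=2*4+0=8  i=0*2+1=1

8,1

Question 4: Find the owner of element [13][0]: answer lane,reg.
r=13->g=5,rb=1  c=0->t=0,b0=0
L=5*4+0=20  i=1*2+0=2

20,2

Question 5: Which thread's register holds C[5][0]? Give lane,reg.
20,0

r=5⇒gr=5,Rb=0  c=0⇒th=0,odd=0
L=5*4+0=20  i=0*2+0=0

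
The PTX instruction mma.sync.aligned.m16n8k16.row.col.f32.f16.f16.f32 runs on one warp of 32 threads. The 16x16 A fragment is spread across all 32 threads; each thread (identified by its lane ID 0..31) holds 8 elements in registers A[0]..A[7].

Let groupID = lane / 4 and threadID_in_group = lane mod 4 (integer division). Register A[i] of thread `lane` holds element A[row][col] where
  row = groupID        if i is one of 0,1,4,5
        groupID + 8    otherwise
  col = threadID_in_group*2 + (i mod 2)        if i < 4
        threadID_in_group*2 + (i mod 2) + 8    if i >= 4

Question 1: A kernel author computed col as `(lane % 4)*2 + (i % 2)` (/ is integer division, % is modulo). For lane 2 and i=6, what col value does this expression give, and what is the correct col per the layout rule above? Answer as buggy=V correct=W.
buggy=4 correct=12

`(lane % 4)*2 + (i % 2)`[2,6]=>4
L=2=>grp=2>>2=0, tig=2&3=2
[6]=>row 0+8=8  col 2·2+0+8=12
col: 4 vs 12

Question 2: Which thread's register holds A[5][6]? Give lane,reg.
23,0

r=5→G=5,rhi=0  c=6→chi=0,T=3,p=0
L=5*4+3=23  i=0*4+0*2+0=0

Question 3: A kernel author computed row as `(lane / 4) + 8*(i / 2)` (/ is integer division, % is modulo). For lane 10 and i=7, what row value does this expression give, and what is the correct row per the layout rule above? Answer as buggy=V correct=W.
buggy=26 correct=10

`(lane / 4) + 8*(i / 2)`[10,7]=>26
L=10=>grp=10>>2=2, tig=10&3=2
[7]=>row 2+8=10  col 2·2+1+8=13
row: 26 vs 10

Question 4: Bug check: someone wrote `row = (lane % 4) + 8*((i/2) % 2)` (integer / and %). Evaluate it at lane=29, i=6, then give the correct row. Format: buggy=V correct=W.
buggy=9 correct=15

`(lane % 4) + 8*((i/2) % 2)`[29,6]->9
L=29->gid=29>>2=7, tid=29&3=1
[6]->row 7+8=15  col 1·2+0+8=10
row: 9 vs 15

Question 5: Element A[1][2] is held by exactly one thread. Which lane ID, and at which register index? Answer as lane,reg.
r=1⇒gr=1,Rb=0  c=2⇒Cb=0,th=1,odd=0
L=1*4+1=5  i=0*4+0*2+0=0

5,0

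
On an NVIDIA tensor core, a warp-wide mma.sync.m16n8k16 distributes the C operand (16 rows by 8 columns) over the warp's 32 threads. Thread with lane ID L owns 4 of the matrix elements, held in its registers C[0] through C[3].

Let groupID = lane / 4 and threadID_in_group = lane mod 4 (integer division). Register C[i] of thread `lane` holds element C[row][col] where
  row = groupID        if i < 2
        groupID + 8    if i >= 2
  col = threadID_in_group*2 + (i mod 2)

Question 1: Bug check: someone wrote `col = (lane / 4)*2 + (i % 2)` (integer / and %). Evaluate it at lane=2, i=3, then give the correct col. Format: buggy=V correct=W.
buggy=1 correct=5

`(lane / 4)*2 + (i % 2)`[2,3]->1
lane 2->2/4=0, 2 mod 4=2
i=3  r:0+8->8  c:2·2+1->5
col: 1 vs 5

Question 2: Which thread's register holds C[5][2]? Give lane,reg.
r=5->g=5,rb=0  c=2->t=1,b0=0
L=5*4+1=21  i=0*2+0=0

21,0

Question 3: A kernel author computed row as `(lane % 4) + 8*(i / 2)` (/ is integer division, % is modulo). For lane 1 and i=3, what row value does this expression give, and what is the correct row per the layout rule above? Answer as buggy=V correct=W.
`(lane % 4) + 8*(i / 2)`[1,3]→9
lane 1: G=0 (1/4), T=1 (1%4)
i=3: r=0+8=8, c=1*2+1=3
row: 9 vs 8

buggy=9 correct=8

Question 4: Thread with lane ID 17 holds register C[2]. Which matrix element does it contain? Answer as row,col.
12,2

L=17->gid=17>>2=4, tid=17&3=1
[2]->row 4+8=12  col 1·2+0=2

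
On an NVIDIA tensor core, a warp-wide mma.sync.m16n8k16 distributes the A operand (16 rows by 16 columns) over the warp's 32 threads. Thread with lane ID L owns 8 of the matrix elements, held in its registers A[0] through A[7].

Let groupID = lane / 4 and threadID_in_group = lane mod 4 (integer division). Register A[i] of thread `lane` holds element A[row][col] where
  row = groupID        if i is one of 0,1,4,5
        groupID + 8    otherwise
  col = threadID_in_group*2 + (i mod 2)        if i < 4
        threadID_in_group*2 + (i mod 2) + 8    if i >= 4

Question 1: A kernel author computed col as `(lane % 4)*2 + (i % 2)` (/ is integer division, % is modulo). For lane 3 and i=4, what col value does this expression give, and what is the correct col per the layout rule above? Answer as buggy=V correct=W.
`(lane % 4)*2 + (i % 2)`[3,4]=>6
lane 3: grp=0 (3/4), tig=3 (3%4)
i=4: r=0+0=0, c=3*2+0+8=14
col: 6 vs 14

buggy=6 correct=14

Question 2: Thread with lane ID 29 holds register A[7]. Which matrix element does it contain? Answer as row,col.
lane 29: g=7 (29/4), t=1 (29%4)
i=7: r=7+8=15, c=1*2+1+8=11

15,11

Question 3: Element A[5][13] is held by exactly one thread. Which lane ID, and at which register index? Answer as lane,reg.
22,5

r=5⇒gr=5,Rb=0  c=13⇒Cb=1,th=2,odd=1
L=5*4+2=22  i=1*4+0*2+1=5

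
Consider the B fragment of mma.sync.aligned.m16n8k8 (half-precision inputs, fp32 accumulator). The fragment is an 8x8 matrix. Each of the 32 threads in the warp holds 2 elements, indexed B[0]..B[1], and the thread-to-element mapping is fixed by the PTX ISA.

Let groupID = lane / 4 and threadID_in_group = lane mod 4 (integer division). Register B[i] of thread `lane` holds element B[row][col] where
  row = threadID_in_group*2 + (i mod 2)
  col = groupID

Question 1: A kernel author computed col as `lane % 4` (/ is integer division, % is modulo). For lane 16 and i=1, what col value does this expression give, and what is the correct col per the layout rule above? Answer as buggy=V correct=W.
`lane % 4`[16,1]=>0
16: grp=4,tig=0
[1] (0*2+1,4) = (1,4)
col: 0 vs 4

buggy=0 correct=4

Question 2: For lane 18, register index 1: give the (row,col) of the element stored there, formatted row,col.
5,4

lane 18: G=4 (18/4), T=2 (18%4)
i=1: r=2*2+1=5, c=G=4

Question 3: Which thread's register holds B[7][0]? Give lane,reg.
3,1

c=0→G=0  r=7→T=3,p=1
L=0*4+3=3  i=1=1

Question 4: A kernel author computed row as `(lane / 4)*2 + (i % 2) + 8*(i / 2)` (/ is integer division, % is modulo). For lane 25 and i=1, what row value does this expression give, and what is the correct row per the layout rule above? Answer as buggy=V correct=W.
buggy=13 correct=3

`(lane / 4)*2 + (i % 2) + 8*(i / 2)`[25,1]⇒13
L=25⇒gr=25>>2=6, th=25&3=1
[1]⇒row 1·2+1=3  col gr=6
row: 13 vs 3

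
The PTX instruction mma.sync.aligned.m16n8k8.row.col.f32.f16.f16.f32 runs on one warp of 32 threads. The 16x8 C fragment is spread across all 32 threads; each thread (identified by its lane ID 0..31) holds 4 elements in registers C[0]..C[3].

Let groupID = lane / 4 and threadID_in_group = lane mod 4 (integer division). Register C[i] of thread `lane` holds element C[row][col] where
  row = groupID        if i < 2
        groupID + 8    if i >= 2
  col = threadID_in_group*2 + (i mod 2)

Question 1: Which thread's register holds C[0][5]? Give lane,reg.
2,1

r: 0->gid=0,r8=0  c: 5->tid=2,i&1=1
L=0*4+2=2  i=0*2+1=1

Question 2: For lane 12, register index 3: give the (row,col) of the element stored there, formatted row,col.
11,1

12: gid=3,tid=0
[3] (3+8,0*2+1) = (11,1)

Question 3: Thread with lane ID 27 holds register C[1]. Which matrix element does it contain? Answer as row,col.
27: g=6,t=3
[1] (6+0,3*2+1) = (6,7)

6,7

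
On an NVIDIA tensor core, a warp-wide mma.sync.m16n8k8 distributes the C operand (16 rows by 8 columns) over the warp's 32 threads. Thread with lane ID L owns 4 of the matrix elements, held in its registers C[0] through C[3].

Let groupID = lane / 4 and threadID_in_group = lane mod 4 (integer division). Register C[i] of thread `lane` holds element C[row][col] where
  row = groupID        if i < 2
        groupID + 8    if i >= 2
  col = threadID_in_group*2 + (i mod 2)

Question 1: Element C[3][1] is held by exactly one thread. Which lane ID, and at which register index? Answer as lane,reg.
r=3→G=3,rhi=0  c=1→T=0,p=1
L=3*4+0=12  i=0*2+1=1

12,1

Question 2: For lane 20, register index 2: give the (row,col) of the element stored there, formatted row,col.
L=20→G=20>>2=5, T=20&3=0
[2]→row 5+8=13  col 0·2+0=0

13,0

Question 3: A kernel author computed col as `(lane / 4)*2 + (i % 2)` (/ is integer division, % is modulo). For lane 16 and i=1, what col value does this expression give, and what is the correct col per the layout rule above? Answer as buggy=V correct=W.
`(lane / 4)*2 + (i % 2)`[16,1]->9
L=16->gid=16>>2=4, tid=16&3=0
[1]->row 4+0=4  col 0·2+1=1
col: 9 vs 1

buggy=9 correct=1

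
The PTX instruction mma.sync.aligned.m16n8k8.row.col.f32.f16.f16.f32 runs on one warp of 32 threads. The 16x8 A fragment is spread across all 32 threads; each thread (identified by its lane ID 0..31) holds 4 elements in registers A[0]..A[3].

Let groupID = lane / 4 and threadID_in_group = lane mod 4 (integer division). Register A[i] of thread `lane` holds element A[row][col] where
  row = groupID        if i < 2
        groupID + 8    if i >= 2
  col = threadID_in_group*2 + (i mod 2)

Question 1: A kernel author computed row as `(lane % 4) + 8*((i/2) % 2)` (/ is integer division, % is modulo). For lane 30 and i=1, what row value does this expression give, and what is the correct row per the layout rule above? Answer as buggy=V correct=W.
buggy=2 correct=7

`(lane % 4) + 8*((i/2) % 2)`[30,1]->2
lane 30->30/4=7, 30 mod 4=2
i=1  r:7+0->7  c:2·2+1->5
row: 2 vs 7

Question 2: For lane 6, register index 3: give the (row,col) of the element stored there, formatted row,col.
lane 6->6/4=1, 6 mod 4=2
i=3  r:1+8->9  c:2·2+1->5

9,5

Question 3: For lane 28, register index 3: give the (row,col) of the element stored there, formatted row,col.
lane 28→28/4=7, 28 mod 4=0
i=3  r:7+8→15  c:2·0+1→1

15,1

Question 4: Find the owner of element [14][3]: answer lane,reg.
r=14→G=6,rhi=1  c=3→T=1,p=1
L=6*4+1=25  i=1*2+1=3

25,3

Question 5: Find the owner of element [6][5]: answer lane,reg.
26,1

r=6→G=6,rhi=0  c=5→T=2,p=1
L=6*4+2=26  i=0*2+1=1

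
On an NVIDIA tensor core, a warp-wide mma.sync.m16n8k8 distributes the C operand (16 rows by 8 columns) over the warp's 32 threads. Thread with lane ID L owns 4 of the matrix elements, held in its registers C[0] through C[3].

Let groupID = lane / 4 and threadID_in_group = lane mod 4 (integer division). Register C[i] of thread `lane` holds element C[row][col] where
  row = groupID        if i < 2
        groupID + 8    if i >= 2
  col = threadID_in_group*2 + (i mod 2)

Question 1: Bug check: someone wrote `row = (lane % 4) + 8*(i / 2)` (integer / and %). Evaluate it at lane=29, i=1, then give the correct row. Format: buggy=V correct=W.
`(lane % 4) + 8*(i / 2)`[29,1]→1
L=29→G=29>>2=7, T=29&3=1
[1]→row 7+0=7  col 1·2+1=3
row: 1 vs 7

buggy=1 correct=7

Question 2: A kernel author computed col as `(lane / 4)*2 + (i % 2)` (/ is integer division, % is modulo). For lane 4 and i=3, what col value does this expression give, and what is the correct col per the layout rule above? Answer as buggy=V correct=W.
buggy=3 correct=1

`(lane / 4)*2 + (i % 2)`[4,3]=>3
lane 4: grp=1 (4/4), tig=0 (4%4)
i=3: r=1+8=9, c=0*2+1=1
col: 3 vs 1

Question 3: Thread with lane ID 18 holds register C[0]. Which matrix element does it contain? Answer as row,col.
18: grp=4,tig=2
[0] (4+0,2*2+0) = (4,4)

4,4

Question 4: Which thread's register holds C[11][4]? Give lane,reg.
14,2

r=11→G=3,rhi=1  c=4→T=2,p=0
L=3*4+2=14  i=1*2+0=2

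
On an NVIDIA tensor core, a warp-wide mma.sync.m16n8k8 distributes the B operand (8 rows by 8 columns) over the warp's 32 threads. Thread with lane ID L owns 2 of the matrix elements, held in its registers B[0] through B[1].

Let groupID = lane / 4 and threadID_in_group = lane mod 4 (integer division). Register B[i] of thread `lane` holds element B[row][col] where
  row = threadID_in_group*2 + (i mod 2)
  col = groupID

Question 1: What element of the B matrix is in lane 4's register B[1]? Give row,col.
1,1

lane 4: g=1 (4/4), t=0 (4%4)
i=1: r=0*2+1=1, c=g=1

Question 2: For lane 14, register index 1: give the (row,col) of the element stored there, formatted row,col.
5,3

L=14=>grp=14>>2=3, tig=14&3=2
[1]=>row 2·2+1=5  col grp=3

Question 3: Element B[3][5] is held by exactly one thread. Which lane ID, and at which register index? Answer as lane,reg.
21,1

c=5⇒gr=5  r=3⇒th=1,odd=1
L=5*4+1=21  i=1=1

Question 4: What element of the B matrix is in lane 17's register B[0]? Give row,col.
lane 17: G=4 (17/4), T=1 (17%4)
i=0: r=1*2+0=2, c=G=4

2,4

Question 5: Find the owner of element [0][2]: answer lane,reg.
c=2->g=2  r=0->t=0,b0=0
L=2*4+0=8  i=0=0

8,0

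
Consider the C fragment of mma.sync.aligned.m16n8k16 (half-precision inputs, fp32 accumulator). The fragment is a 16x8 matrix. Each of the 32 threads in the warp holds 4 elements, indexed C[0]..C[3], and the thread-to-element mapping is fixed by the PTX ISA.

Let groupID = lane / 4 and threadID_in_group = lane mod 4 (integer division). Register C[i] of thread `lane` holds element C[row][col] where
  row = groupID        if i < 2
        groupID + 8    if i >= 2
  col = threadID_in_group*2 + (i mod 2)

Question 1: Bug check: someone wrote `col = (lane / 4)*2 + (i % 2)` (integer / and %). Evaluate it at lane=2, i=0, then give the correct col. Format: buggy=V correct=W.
`(lane / 4)*2 + (i % 2)`[2,0]->0
L=2->gid=2>>2=0, tid=2&3=2
[0]->row 0+0=0  col 2·2+0=4
col: 0 vs 4

buggy=0 correct=4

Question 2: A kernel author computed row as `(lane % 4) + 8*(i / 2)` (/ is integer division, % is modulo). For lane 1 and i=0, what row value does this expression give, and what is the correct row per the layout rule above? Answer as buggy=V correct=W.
buggy=1 correct=0

`(lane % 4) + 8*(i / 2)`[1,0]->1
L=1->g=1>>2=0, t=1&3=1
[0]->row 0+0=0  col 1·2+0=2
row: 1 vs 0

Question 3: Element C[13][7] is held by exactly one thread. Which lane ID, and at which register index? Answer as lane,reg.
r: 13->gid=5,r8=1  c: 7->tid=3,i&1=1
L=5*4+3=23  i=1*2+1=3

23,3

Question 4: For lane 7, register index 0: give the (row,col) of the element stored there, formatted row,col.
lane 7->7/4=1, 7 mod 4=3
i=0  r:1+0->1  c:2·3+0->6

1,6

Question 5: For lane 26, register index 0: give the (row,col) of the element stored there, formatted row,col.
lane 26: g=6 (26/4), t=2 (26%4)
i=0: r=6+0=6, c=2*2+0=4

6,4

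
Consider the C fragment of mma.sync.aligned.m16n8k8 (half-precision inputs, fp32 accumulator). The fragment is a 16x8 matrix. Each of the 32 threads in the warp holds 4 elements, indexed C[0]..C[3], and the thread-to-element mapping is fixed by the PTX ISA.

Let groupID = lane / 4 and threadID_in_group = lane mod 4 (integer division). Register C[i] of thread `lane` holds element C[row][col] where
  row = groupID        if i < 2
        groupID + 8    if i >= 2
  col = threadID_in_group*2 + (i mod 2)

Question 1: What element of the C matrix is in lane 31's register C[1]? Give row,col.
7,7

lane 31⇒31/4=7, 31 mod 4=3
i=1  r:7+0⇒7  c:2·3+1⇒7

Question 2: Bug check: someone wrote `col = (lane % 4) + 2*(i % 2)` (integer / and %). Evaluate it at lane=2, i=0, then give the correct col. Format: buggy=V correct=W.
`(lane % 4) + 2*(i % 2)`[2,0]->2
lane 2->2/4=0, 2 mod 4=2
i=0  r:0+0->0  c:2·2+0->4
col: 2 vs 4

buggy=2 correct=4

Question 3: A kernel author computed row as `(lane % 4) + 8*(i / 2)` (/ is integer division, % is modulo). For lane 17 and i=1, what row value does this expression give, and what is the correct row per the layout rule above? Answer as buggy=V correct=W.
`(lane % 4) + 8*(i / 2)`[17,1]->1
17: g=4,t=1
[1] (4+0,1*2+1) = (4,3)
row: 1 vs 4

buggy=1 correct=4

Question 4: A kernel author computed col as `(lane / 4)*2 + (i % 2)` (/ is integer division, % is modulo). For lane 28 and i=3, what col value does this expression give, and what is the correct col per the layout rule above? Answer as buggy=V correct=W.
`(lane / 4)*2 + (i % 2)`[28,3]->15
lane 28->28/4=7, 28 mod 4=0
i=3  r:7+8->15  c:2·0+1->1
col: 15 vs 1

buggy=15 correct=1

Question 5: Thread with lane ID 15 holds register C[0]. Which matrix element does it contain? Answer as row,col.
3,6

L=15⇒gr=15>>2=3, th=15&3=3
[0]⇒row 3+0=3  col 3·2+0=6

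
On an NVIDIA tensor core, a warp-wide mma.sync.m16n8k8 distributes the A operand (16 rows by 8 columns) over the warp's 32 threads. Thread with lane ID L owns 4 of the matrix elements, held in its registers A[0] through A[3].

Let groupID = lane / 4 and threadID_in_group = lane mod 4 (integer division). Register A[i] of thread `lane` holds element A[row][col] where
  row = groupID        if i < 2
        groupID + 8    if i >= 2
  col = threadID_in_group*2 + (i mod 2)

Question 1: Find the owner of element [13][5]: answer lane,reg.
r: 13->gid=5,r8=1  c: 5->tid=2,i&1=1
L=5*4+2=22  i=1*2+1=3

22,3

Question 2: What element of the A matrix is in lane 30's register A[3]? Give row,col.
15,5

30: grp=7,tig=2
[3] (7+8,2*2+1) = (15,5)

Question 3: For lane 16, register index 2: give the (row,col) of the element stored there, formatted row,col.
lane 16: G=4 (16/4), T=0 (16%4)
i=2: r=4+8=12, c=0*2+0=0

12,0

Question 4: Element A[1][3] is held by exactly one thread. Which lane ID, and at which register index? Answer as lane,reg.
r=1⇒gr=1,Rb=0  c=3⇒th=1,odd=1
L=1*4+1=5  i=0*2+1=1

5,1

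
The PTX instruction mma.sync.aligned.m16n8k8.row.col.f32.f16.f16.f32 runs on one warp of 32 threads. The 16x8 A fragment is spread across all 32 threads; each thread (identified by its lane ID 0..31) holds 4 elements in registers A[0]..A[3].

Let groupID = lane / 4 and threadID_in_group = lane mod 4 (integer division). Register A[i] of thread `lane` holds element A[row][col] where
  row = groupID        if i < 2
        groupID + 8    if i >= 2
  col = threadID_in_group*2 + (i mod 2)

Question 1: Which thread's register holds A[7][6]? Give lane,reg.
31,0

r=7→G=7,rhi=0  c=6→T=3,p=0
L=7*4+3=31  i=0*2+0=0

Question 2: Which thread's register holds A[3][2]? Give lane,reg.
13,0

r:3=>grp=3,rB=0  c:2=>tig=1,lo=0
L=3*4+1=13  i=0*2+0=0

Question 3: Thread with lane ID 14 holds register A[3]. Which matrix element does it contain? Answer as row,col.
11,5

14: grp=3,tig=2
[3] (3+8,2*2+1) = (11,5)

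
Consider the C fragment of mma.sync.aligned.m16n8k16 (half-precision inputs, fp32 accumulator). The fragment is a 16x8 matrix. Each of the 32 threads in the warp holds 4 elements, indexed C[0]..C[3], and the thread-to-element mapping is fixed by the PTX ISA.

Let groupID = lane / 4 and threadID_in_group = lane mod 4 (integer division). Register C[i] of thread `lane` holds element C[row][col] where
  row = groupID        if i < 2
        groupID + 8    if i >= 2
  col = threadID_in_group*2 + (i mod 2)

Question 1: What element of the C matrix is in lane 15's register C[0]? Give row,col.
3,6

lane 15->15/4=3, 15 mod 4=3
i=0  r:3+0->3  c:2·3+0->6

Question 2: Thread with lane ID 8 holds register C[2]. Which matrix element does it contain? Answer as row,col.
L=8→G=8>>2=2, T=8&3=0
[2]→row 2+8=10  col 0·2+0=0

10,0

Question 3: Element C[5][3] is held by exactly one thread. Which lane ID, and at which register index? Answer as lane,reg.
21,1

r: 5->gid=5,r8=0  c: 3->tid=1,i&1=1
L=5*4+1=21  i=0*2+1=1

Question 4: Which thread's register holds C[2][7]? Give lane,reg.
r: 2->gid=2,r8=0  c: 7->tid=3,i&1=1
L=2*4+3=11  i=0*2+1=1

11,1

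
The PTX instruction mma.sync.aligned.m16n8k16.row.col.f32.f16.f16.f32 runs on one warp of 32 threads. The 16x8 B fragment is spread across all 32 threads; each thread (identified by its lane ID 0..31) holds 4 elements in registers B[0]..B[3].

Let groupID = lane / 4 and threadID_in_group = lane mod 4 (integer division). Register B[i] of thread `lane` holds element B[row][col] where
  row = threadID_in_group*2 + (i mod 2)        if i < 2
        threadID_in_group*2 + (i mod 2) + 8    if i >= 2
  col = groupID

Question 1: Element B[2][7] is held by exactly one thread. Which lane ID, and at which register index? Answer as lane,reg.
c=7⇒gr=7  r=2⇒Rb=0,th=1,odd=0
L=7*4+1=29  i=0*2+0=0

29,0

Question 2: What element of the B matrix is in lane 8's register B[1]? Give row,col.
8: gid=2,tid=0
[1] (0*2+1+0,2) = (1,2)

1,2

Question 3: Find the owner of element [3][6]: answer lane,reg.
c=6⇒gr=6  r=3⇒Rb=0,th=1,odd=1
L=6*4+1=25  i=0*2+1=1

25,1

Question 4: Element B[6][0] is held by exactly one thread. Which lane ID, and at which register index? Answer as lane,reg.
3,0

c=0⇒gr=0  r=6⇒Rb=0,th=3,odd=0
L=0*4+3=3  i=0*2+0=0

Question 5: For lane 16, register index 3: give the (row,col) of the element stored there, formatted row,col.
9,4

L=16=>grp=16>>2=4, tig=16&3=0
[3]=>row 0·2+1+8=9  col grp=4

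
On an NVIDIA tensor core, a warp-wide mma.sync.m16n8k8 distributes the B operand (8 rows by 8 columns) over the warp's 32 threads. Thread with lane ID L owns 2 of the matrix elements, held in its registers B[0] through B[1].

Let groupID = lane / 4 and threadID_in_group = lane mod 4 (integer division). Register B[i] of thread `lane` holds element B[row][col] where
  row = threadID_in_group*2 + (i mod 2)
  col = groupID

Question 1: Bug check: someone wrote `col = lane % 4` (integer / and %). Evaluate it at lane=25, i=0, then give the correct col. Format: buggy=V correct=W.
`lane % 4`[25,0]->1
25: gid=6,tid=1
[0] (1*2+0,6) = (2,6)
col: 1 vs 6

buggy=1 correct=6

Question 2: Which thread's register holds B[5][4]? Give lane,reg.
c=4→G=4  r=5→T=2,p=1
L=4*4+2=18  i=1=1

18,1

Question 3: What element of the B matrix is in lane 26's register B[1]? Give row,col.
5,6

lane 26: gid=6 (26/4), tid=2 (26%4)
i=1: r=2*2+1=5, c=gid=6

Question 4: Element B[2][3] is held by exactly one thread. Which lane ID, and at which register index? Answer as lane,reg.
c=3→G=3  r=2→T=1,p=0
L=3*4+1=13  i=0=0

13,0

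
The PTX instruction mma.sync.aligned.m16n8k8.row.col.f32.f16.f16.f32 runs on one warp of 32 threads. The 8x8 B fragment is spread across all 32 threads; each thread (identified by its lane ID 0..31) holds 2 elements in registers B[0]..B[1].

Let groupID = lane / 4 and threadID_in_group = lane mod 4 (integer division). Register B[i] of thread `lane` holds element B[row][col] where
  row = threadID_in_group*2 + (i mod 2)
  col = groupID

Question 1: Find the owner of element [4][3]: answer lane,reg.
14,0

c=3⇒gr=3  r=4⇒th=2,odd=0
L=3*4+2=14  i=0=0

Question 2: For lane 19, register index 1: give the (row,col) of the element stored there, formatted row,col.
lane 19->19/4=4, 19 mod 4=3
i=1  r:2·3+1->7  c:4

7,4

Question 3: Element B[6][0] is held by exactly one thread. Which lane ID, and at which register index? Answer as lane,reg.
c:0=>grp=0  r:6=>tig=3,lo=0
L=0*4+3=3  i=0=0

3,0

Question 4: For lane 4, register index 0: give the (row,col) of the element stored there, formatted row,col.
lane 4→4/4=1, 4 mod 4=0
i=0  r:2·0+0→0  c:1

0,1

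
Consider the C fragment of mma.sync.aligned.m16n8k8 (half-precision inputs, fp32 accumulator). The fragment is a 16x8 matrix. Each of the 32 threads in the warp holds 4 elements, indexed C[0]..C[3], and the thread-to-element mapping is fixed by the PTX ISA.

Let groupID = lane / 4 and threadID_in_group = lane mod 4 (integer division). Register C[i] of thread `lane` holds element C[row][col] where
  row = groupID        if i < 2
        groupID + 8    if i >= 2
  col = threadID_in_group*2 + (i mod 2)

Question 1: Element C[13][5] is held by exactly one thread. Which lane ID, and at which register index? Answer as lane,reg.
r:13=>grp=5,rB=1  c:5=>tig=2,lo=1
L=5*4+2=22  i=1*2+1=3

22,3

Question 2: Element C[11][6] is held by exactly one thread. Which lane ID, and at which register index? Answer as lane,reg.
15,2

r=11⇒gr=3,Rb=1  c=6⇒th=3,odd=0
L=3*4+3=15  i=1*2+0=2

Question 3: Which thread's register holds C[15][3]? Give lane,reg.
29,3

r=15->g=7,rb=1  c=3->t=1,b0=1
L=7*4+1=29  i=1*2+1=3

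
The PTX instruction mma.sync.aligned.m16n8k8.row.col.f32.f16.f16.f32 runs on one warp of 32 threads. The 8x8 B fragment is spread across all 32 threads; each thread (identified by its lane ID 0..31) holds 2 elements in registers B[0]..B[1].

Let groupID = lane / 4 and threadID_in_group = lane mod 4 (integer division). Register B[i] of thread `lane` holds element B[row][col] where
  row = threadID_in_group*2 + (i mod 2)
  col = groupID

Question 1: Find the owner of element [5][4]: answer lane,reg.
c=4→G=4  r=5→T=2,p=1
L=4*4+2=18  i=1=1

18,1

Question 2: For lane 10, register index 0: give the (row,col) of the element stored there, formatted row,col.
lane 10->10/4=2, 10 mod 4=2
i=0  r:2·2+0->4  c:2

4,2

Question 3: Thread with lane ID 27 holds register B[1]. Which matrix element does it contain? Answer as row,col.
lane 27: g=6 (27/4), t=3 (27%4)
i=1: r=3*2+1=7, c=g=6

7,6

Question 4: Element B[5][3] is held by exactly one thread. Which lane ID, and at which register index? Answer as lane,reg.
14,1

c: 3->gid=3  r: 5->tid=2,i&1=1
L=3*4+2=14  i=1=1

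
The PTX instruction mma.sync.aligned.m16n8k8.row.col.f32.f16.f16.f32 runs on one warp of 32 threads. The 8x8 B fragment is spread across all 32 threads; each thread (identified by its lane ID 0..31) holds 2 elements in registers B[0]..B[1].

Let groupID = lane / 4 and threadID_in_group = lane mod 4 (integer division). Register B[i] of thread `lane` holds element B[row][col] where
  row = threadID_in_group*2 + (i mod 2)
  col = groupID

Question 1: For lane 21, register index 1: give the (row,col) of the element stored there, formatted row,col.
21: grp=5,tig=1
[1] (1*2+1,5) = (3,5)

3,5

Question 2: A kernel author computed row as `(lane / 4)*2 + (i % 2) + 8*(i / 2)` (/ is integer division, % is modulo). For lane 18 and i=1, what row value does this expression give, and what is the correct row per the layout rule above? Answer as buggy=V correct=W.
buggy=9 correct=5

`(lane / 4)*2 + (i % 2) + 8*(i / 2)`[18,1]→9
lane 18→18/4=4, 18 mod 4=2
i=1  r:2·2+1→5  c:4
row: 9 vs 5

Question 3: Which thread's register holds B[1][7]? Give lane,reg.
28,1

c: 7->gid=7  r: 1->tid=0,i&1=1
L=7*4+0=28  i=1=1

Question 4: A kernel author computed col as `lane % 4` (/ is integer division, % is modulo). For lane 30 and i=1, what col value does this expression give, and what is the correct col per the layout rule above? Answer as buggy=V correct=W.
`lane % 4`[30,1]=>2
lane 30=>30/4=7, 30 mod 4=2
i=1  r:2·2+1=>5  c:7
col: 2 vs 7

buggy=2 correct=7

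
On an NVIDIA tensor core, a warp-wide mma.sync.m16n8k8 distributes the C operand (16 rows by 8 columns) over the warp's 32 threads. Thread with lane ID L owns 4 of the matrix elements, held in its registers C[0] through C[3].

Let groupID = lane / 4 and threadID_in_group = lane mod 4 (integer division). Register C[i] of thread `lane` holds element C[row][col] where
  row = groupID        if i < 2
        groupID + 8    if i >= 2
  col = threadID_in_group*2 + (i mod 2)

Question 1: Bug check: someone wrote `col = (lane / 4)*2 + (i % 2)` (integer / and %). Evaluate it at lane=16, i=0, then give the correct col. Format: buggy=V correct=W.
`(lane / 4)*2 + (i % 2)`[16,0]->8
lane 16->16/4=4, 16 mod 4=0
i=0  r:4+0->4  c:2·0+0->0
col: 8 vs 0

buggy=8 correct=0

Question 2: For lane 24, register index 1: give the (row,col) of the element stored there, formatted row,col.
lane 24->24/4=6, 24 mod 4=0
i=1  r:6+0->6  c:2·0+1->1

6,1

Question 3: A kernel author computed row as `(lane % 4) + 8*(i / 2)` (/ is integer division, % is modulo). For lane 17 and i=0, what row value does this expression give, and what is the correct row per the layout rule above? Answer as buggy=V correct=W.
`(lane % 4) + 8*(i / 2)`[17,0]=>1
17: grp=4,tig=1
[0] (4+0,1*2+0) = (4,2)
row: 1 vs 4

buggy=1 correct=4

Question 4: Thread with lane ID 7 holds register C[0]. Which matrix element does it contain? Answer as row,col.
1,6

lane 7: g=1 (7/4), t=3 (7%4)
i=0: r=1+0=1, c=3*2+0=6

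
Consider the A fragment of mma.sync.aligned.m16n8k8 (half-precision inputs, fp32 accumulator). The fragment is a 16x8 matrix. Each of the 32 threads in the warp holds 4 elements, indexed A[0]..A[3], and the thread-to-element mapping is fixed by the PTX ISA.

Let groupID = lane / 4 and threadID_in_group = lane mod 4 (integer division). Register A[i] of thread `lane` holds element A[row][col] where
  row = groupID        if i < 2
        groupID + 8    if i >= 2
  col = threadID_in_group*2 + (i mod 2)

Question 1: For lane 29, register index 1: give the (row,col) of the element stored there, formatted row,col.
7,3

29: G=7,T=1
[1] (7+0,1*2+1) = (7,3)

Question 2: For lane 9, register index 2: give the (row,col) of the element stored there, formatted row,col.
lane 9->9/4=2, 9 mod 4=1
i=2  r:2+8->10  c:2·1+0->2

10,2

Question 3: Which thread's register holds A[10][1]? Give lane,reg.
r=10⇒gr=2,Rb=1  c=1⇒th=0,odd=1
L=2*4+0=8  i=1*2+1=3

8,3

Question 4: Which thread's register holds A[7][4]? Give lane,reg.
30,0

r=7→G=7,rhi=0  c=4→T=2,p=0
L=7*4+2=30  i=0*2+0=0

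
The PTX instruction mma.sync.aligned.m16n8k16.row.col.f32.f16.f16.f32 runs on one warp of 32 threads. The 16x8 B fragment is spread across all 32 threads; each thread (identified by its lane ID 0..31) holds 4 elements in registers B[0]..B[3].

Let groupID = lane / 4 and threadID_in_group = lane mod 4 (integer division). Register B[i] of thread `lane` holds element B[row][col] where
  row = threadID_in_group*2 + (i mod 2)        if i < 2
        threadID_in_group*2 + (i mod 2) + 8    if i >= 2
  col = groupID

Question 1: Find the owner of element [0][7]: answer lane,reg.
c=7→G=7  r=0→rhi=0,T=0,p=0
L=7*4+0=28  i=0*2+0=0

28,0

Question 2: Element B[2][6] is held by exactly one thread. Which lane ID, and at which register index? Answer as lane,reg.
c=6→G=6  r=2→rhi=0,T=1,p=0
L=6*4+1=25  i=0*2+0=0

25,0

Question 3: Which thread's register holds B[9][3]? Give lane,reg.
12,3

c:3=>grp=3  r:9=>rB=1,tig=0,lo=1
L=3*4+0=12  i=1*2+1=3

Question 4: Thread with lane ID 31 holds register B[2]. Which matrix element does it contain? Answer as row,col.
14,7

31: grp=7,tig=3
[2] (3*2+0+8,7) = (14,7)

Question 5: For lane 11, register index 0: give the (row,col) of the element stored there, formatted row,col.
lane 11: gid=2 (11/4), tid=3 (11%4)
i=0: r=3*2+0+0=6, c=gid=2

6,2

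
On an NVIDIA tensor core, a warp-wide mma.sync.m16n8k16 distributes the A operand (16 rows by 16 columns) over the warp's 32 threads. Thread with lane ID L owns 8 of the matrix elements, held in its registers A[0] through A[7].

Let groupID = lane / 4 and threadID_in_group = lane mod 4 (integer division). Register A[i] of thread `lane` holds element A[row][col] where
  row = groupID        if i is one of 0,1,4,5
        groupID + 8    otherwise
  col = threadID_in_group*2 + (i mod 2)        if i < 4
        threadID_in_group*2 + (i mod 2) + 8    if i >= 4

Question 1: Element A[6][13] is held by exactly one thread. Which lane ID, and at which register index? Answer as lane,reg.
26,5

r: 6->gid=6,r8=0  c: 13->c8=1,tid=2,i&1=1
L=6*4+2=26  i=1*4+0*2+1=5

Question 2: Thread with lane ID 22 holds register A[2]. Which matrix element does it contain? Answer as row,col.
13,4

lane 22⇒22/4=5, 22 mod 4=2
i=2  r:5+8⇒13  c:2·2+0+0⇒4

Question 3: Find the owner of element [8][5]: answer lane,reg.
2,3

r=8⇒gr=0,Rb=1  c=5⇒Cb=0,th=2,odd=1
L=0*4+2=2  i=0*4+1*2+1=3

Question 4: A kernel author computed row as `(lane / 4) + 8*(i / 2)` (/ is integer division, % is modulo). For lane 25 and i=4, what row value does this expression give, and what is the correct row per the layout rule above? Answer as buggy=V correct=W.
`(lane / 4) + 8*(i / 2)`[25,4]->22
25: g=6,t=1
[4] (6+0,1*2+0+8) = (6,10)
row: 22 vs 6

buggy=22 correct=6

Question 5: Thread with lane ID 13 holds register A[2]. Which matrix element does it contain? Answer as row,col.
11,2

L=13⇒gr=13>>2=3, th=13&3=1
[2]⇒row 3+8=11  col 1·2+0+0=2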